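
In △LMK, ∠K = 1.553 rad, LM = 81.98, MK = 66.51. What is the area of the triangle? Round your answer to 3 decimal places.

Law of sines: sin L = MK·sin K/LM ≈ 0.81117.
Since LM ≥ MK, only the acute value applies: ∠L ≈ 0.946 rad.
Then ∠M = π − ∠K − ∠L ≈ 0.642 rad.
Law of sines gives KL = LM·sin M/sin K ≈ 49.127.
Area = ½·LM·MK·sin M ≈ 1633.4.

area ≈ 1633.449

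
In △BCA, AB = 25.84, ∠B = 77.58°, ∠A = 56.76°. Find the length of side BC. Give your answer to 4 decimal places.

The third angle is ∠C = 180° − ∠A − ∠B = 45.66°.
Law of sines: BC = AB·sin A/sin C ≈ 30.218.

30.2181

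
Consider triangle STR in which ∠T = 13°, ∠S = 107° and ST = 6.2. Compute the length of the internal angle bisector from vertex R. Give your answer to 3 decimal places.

The third angle is ∠R = 180° − ∠S − ∠T = 60.00°.
Law of sines: TR = ST·sin S/sin R ≈ 6.8463.
Law of sines: RS = ST·sin T/sin R ≈ 1.6105.
The bisector from R has length 2·TR·RS·cos(∠R/2)/(TR+RS) ≈ 2.2582.

t_R ≈ 2.258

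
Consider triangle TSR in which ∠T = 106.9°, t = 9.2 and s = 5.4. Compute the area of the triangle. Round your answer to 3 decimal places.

15.610

Law of sines: sin S = s·sin T/t ≈ 0.56161.
Since t ≥ s, only the acute value applies: ∠S ≈ 34.17°.
Then ∠R = 180° − ∠T − ∠S ≈ 38.93°.
Law of sines gives r = t·sin R/sin T ≈ 6.0423.
Area = ½·t·s·sin R ≈ 15.61.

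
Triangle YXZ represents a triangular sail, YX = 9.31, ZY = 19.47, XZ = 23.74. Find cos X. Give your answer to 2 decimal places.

0.61

By the law of cosines, cos X = (YX² + XZ² − ZY²) / (2·YX·XZ) ≈ 0.61348, so ∠X ≈ 0.910 rad.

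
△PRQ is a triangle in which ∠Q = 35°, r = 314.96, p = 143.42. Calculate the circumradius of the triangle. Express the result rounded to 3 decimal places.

By the law of cosines, q² = p² + r² − 2·p·r·cos Q = 45764, so q ≈ 213.93.
Area = ½·p·r·sin Q ≈ 12955.
Circumradius = q/(2 sin Q) ≈ 186.48.

186.484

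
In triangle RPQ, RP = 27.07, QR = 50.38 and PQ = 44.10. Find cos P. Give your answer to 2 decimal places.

By the law of cosines, cos P = (RP² + PQ² − QR²) / (2·RP·PQ) ≈ 0.05841, so ∠P ≈ 1.5124 rad.

cos P ≈ 0.06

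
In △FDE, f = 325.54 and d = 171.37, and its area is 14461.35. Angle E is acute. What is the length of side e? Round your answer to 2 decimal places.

199.84

From area = ½·f·d·sin E, we get sin E = 2·area/(f·d) ≈ 0.51844.
Taking the acute solution, ∠E ≈ 31.23°.
Law of cosines then gives e ≈ 199.84.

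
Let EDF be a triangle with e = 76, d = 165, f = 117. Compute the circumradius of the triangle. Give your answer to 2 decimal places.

R ≈ 91.69

By the law of cosines, cos E = (d² + f² − e²) / (2·d·f) ≈ 0.91008, so ∠E ≈ 24.48°.
Circumradius = e/(2 sin E) ≈ 91.689.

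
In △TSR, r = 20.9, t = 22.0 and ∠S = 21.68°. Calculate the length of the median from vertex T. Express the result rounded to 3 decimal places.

By the law of cosines, s² = r² + t² − 2·r·t·cos S = 66.261, so s ≈ 8.1401.
Median from T: ½√(2·s² + 2·r² − t²) ≈ 11.425.

11.425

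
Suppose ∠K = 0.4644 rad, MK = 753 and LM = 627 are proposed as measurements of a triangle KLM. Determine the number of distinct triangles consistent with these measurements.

MK·sin K = 753·sin(0.4644 rad) ≈ 337.3.
Since MK sin K < LM < MK (337.3 < 627 < 753), two triangles exist.

2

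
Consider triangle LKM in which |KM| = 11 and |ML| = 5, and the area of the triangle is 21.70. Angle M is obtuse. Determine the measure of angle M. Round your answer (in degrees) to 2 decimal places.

∠M ≈ 127.90°

From area = ½·|KM|·|ML|·sin M, we get sin M = 2·area/(|KM|·|ML|) ≈ 0.78909.
Taking the obtuse solution, ∠M ≈ 127.90°.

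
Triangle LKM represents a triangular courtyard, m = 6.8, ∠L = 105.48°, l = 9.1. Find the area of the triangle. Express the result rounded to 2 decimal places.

Law of sines: sin M = m·sin L/l ≈ 0.72015.
Since l ≥ m, only the acute value applies: ∠M ≈ 46.07°.
Then ∠K = 180° − ∠L − ∠M ≈ 28.45°.
Law of sines gives k = l·sin K/sin L ≈ 4.4989.
Area = ½·l·m·sin K ≈ 14.741.

14.74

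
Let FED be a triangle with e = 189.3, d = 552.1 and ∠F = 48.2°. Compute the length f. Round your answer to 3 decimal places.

By the law of cosines, f² = e² + d² − 2·e·d·cos F = 2.0133e+05, so f ≈ 448.69.

448.695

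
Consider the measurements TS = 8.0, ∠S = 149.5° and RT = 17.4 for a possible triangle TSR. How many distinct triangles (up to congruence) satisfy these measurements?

1

TS·sin S = 8.0·sin(149.5°) ≈ 4.06.
Since ∠S is not acute, a triangle exists only if RT > TS; here RT > TS, so there is exactly one triangle.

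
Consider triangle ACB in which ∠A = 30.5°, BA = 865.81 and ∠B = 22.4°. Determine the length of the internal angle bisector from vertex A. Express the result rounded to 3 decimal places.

t_A ≈ 540.136

The third angle is ∠C = 180° − ∠B − ∠A = 127.10°.
Law of sines: CB = BA·sin A/sin C ≈ 550.95.
Law of sines: AC = BA·sin B/sin C ≈ 413.67.
The bisector from A has length 2·BA·AC·cos(∠A/2)/(BA+AC) ≈ 540.14.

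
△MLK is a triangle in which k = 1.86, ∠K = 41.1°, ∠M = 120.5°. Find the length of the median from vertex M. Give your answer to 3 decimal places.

The third angle is ∠L = 180° − ∠K − ∠M = 18.40°.
Law of sines: m = k·sin M/sin K ≈ 2.4379.
Law of sines: l = k·sin L/sin K ≈ 0.89311.
Median from M: ½√(2·l² + 2·k² − m²) ≈ 0.80172.

m_M ≈ 0.802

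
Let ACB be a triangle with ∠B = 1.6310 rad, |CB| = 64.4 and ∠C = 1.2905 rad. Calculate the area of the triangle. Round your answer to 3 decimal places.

9111.125

The third angle is ∠A = π − ∠C − ∠B = 0.2201 rad.
Law of sines: |BA| = |CB|·sin C/sin A ≈ 283.47.
Law of sines: |AC| = |CB|·sin B/sin A ≈ 294.45.
Area = ½·|CB|·|BA|·sin B ≈ 9111.1.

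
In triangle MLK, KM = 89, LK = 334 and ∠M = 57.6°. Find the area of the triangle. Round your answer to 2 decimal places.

Law of sines: sin L = KM·sin M/LK ≈ 0.22499.
Since LK ≥ KM, only the acute value applies: ∠L ≈ 13.00°.
Then ∠K = 180° − ∠M − ∠L ≈ 109.40°.
Law of sines gives ML = LK·sin K/sin M ≈ 373.13.
Area = ½·LK·KM·sin K ≈ 14019.

14019.29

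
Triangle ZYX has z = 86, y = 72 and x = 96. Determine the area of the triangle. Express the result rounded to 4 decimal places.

Semiperimeter s = (86 + 72 + 96)/2 = 127.
Heron's formula: area = √(127·41·55·31) ≈ 2979.6.

2979.5864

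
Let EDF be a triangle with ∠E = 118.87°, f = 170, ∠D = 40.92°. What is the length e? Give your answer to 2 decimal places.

The third angle is ∠F = 180° − ∠E − ∠D = 20.21°.
Law of sines: e = f·sin E/sin F ≈ 430.94.

430.94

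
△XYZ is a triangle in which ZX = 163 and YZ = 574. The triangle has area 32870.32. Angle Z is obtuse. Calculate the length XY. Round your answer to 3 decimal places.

From area = ½·YZ·ZX·sin Z, we get sin Z = 2·area/(YZ·ZX) ≈ 0.70264.
Taking the obtuse solution, ∠Z ≈ 135.36°.
Law of cosines then gives XY ≈ 699.42.

699.422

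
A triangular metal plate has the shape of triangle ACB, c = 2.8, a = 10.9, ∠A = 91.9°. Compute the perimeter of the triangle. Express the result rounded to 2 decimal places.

24.14

Law of sines: sin C = c·sin A/a ≈ 0.25674.
Since a ≥ c, only the acute value applies: ∠C ≈ 14.88°.
Then ∠B = 180° − ∠A − ∠C ≈ 73.22°.
Law of sines gives b = a·sin B/sin A ≈ 10.442.
Semiperimeter s = (10.9+2.8+10.442)/2 = 12.071.
Perimeter = 10.9 + 2.8 + 10.442 = 24.142.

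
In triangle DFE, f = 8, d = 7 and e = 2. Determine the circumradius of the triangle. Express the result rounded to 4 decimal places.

4.3497

By the law of cosines, cos D = (f² + e² − d²) / (2·f·e) ≈ 0.59375, so ∠D ≈ 53.58°.
Circumradius = d/(2 sin D) ≈ 4.3497.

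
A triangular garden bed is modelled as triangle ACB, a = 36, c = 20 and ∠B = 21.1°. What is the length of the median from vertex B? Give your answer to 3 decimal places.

By the law of cosines, b² = a² + c² − 2·a·c·cos B = 352.55, so b ≈ 18.776.
Median from B: ½√(2·a² + 2·c² − b²) ≈ 27.566.

m_B ≈ 27.566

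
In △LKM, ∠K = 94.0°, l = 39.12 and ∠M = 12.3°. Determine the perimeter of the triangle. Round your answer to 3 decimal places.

88.462

The third angle is ∠L = 180° − ∠K − ∠M = 73.70°.
Law of sines: k = l·sin K/sin L ≈ 40.659.
Law of sines: m = l·sin M/sin L ≈ 8.6827.
Semiperimeter s = (39.12+40.659+8.6827)/2 = 44.231.
Perimeter = 39.12 + 40.659 + 8.6827 = 88.462.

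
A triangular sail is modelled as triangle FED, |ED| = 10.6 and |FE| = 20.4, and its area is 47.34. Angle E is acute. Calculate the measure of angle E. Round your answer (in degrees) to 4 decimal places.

∠E ≈ 25.9666°

From area = ½·|FE|·|ED|·sin E, we get sin E = 2·area/(|FE|·|ED|) ≈ 0.43785.
Taking the acute solution, ∠E ≈ 25.97°.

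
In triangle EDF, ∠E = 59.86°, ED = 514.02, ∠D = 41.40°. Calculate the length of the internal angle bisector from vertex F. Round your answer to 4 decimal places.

303.6711

The third angle is ∠F = 180° − ∠E − ∠D = 78.74°.
Law of sines: DF = ED·sin E/sin F ≈ 453.25.
Law of sines: FE = ED·sin D/sin F ≈ 346.6.
The bisector from F has length 2·DF·FE·cos(∠F/2)/(DF+FE) ≈ 303.67.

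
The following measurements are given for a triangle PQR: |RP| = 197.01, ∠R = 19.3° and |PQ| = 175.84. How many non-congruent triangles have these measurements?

|RP|·sin R = 197.01·sin(19.3°) ≈ 65.11.
Since |RP| sin R < |PQ| < |RP| (65.11 < 175.84 < 197.01), two triangles exist.

2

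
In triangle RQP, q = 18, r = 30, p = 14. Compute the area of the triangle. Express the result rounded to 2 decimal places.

Semiperimeter s = (30 + 18 + 14)/2 = 31.
Heron's formula: area = √(31·1·13·17) ≈ 82.771.

area ≈ 82.77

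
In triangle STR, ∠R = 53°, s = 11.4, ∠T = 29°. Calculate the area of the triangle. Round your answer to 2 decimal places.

25.41

The third angle is ∠S = 180° − ∠T − ∠R = 98.00°.
Law of sines: t = s·sin T/sin S ≈ 5.5811.
Law of sines: r = s·sin R/sin S ≈ 9.1939.
Area = ½·s·t·sin R ≈ 25.407.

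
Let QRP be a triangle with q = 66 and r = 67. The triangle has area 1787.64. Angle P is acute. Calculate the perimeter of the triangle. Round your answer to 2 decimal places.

perimeter ≈ 193.34

From area = ½·q·r·sin P, we get sin P = 2·area/(q·r) ≈ 0.80852.
Taking the acute solution, ∠P ≈ 53.95°.
Law of cosines then gives p ≈ 60.337.
Perimeter = 66 + 67 + 60.337 = 193.34.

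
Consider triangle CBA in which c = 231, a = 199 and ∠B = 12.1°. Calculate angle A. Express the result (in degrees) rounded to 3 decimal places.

By the law of cosines, b² = a² + c² − 2·a·c·cos B = 3066.6, so b ≈ 55.377.
Law of cosines again: cos A = (c² + b² − a²)/(2·c·b) ≈ 0.65770, so ∠A ≈ 48.88°.

48.875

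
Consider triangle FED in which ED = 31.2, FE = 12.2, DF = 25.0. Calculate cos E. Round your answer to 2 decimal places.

cos E ≈ 0.65

By the law of cosines, cos E = (FE² + ED² − DF²) / (2·FE·ED) ≈ 0.65322, so ∠E ≈ 49.22°.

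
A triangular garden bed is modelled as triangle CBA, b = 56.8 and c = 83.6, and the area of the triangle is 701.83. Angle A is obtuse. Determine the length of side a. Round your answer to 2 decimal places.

From area = ½·c·b·sin A, we get sin A = 2·area/(c·b) ≈ 0.29560.
Taking the obtuse solution, ∠A ≈ 162.81°.
Law of cosines then gives a ≈ 138.88.

138.88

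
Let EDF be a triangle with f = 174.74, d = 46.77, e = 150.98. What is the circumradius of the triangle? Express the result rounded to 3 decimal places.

By the law of cosines, cos E = (d² + f² − e²) / (2·d·f) ≈ 0.60731, so ∠E ≈ 52.60°.
Circumradius = e/(2 sin E) ≈ 95.02.

R ≈ 95.020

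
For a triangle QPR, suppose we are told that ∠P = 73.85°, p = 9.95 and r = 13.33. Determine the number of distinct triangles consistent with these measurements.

0

r·sin P = 13.33·sin(73.85°) ≈ 12.8.
Since p = 9.95 < 12.8 = r sin P, no triangle exists.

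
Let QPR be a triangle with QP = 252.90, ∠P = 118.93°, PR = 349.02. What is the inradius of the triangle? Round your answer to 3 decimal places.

By the law of cosines, RQ² = QP² + PR² − 2·QP·PR·cos P = 2.7117e+05, so RQ ≈ 520.74.
Area = ½·QP·PR·sin P ≈ 38626.
Semiperimeter s = (349.02+520.74+252.9)/2 = 561.33.
Inradius = area/s = 38626/561.33 ≈ 68.812.

68.812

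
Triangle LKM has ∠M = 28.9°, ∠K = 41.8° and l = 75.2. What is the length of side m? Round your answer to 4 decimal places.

The third angle is ∠L = 180° − ∠K − ∠M = 109.30°.
Law of sines: m = l·sin M/sin L ≈ 38.507.

38.5069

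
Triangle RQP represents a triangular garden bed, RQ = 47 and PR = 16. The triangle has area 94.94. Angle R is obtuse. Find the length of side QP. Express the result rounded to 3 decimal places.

62.612

From area = ½·PR·RQ·sin R, we get sin R = 2·area/(PR·RQ) ≈ 0.25250.
Taking the obtuse solution, ∠R ≈ 165.37°.
Law of cosines then gives QP ≈ 62.612.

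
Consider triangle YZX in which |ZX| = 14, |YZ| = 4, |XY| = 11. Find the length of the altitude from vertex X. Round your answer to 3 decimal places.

Semiperimeter s = (14 + 11 + 4)/2 = 14.5.
Heron's formula: area = √(14.5·0.5·3.5·10.5) ≈ 16.323.
The altitude from X has length 2·area/|YZ| ≈ 8.1615.

h_X ≈ 8.161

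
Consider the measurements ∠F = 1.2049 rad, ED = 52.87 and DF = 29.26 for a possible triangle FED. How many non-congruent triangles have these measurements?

1

DF·sin F = 29.26·sin(1.2049 rad) ≈ 27.32.
Since ED ≥ DF, exactly one triangle exists.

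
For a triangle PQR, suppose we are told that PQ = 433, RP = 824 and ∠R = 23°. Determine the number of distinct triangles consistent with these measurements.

2

RP·sin R = 824·sin(23°) ≈ 322.
Since RP sin R < PQ < RP (322 < 433 < 824), two triangles exist.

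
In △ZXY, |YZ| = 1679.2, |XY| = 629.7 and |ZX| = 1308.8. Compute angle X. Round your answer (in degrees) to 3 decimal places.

By the law of cosines, cos X = (|ZX|² + |XY|² − |YZ|²) / (2·|ZX|·|XY|) ≈ -0.43089, so ∠X ≈ 115.52°.

∠X ≈ 115.524°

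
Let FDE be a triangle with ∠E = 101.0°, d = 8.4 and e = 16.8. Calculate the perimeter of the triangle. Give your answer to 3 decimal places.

perimeter ≈ 38.234

Law of sines: sin D = d·sin E/e ≈ 0.49081.
Since e ≥ d, only the acute value applies: ∠D ≈ 29.39°.
Then ∠F = 180° − ∠E − ∠D ≈ 49.61°.
Law of sines gives f = e·sin F/sin E ≈ 13.034.
Semiperimeter s = (13.034+8.4+16.8)/2 = 19.117.
Perimeter = 13.034 + 8.4 + 16.8 = 38.234.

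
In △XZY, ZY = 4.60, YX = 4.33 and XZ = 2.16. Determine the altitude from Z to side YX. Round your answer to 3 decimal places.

2.144

Semiperimeter s = (4.6 + 4.33 + 2.16)/2 = 5.545.
Heron's formula: area = √(5.545·0.945·1.215·3.385) ≈ 4.6423.
The altitude from Z has length 2·area/YX ≈ 2.1443.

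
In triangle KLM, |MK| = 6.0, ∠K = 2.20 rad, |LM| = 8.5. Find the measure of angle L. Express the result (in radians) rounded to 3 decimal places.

Law of sines: sin L = |MK|·sin K/|LM| ≈ 0.57070.
Since |LM| ≥ |MK|, only the acute value applies: ∠L ≈ 0.607 rad.
Then ∠M = π − ∠K − ∠L ≈ 0.334 rad.

0.607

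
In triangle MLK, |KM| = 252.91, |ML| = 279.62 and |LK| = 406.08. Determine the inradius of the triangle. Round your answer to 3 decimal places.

Semiperimeter s = (406.08 + 252.91 + 279.62)/2 = 469.31.
Heron's formula: area = √(469.31·63.225·216.4·189.69) ≈ 34899.
Inradius = area/s = 34899/469.31 ≈ 74.363.

r ≈ 74.363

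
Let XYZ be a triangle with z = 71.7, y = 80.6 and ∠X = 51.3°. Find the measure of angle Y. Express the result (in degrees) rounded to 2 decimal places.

By the law of cosines, x² = y² + z² − 2·y·z·cos X = 4410.7, so x ≈ 66.413.
Law of cosines again: cos Y = (z² + x² − y²)/(2·z·x) ≈ 0.32080, so ∠Y ≈ 71.29°.

∠Y ≈ 71.29°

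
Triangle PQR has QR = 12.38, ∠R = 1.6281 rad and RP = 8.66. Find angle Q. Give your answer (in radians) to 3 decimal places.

∠Q ≈ 0.591 rad

By the law of cosines, PQ² = QR² + RP² − 2·QR·RP·cos R = 240.54, so PQ ≈ 15.509.
Law of cosines again: cos Q = (PQ² + QR² − RP²)/(2·PQ·QR) ≈ 0.83021, so ∠Q ≈ 0.5913 rad.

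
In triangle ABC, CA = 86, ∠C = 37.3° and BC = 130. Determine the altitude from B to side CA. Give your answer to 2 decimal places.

78.78

By the law of cosines, AB² = BC² + CA² − 2·BC·CA·cos C = 6509.2, so AB ≈ 80.68.
Area = ½·BC·CA·sin C ≈ 3387.5.
The altitude from B has length 2·area/CA ≈ 78.778.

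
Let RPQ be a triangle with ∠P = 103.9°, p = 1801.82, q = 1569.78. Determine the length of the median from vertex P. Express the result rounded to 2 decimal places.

m_P ≈ 768.93

Law of sines: sin Q = q·sin P/p ≈ 0.84571.
Since p ≥ q, only the acute value applies: ∠Q ≈ 57.75°.
Then ∠R = 180° − ∠P − ∠Q ≈ 18.35°.
Law of sines gives r = p·sin R/sin P ≈ 584.43.
Median from P: ½√(2·q² + 2·r² − p²) ≈ 768.93.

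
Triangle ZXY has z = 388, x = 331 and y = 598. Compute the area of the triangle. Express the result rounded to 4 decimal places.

Semiperimeter s = (388 + 331 + 598)/2 = 658.5.
Heron's formula: area = √(658.5·270.5·327.5·60.5) ≈ 59408.

area ≈ 59407.9907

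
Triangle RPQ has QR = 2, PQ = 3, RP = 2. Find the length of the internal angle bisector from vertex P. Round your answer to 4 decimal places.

t_P ≈ 2.2450

By the law of cosines, cos P = (RP² + PQ² − QR²) / (2·RP·PQ) ≈ 0.75000, so ∠P ≈ 41.41°.
The bisector from P has length 2·RP·PQ·cos(∠P/2)/(RP+PQ) ≈ 2.245.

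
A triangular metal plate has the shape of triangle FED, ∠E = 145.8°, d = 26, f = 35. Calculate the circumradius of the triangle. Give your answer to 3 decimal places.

51.917

By the law of cosines, e² = d² + f² − 2·d·f·cos E = 3406.3, so e ≈ 58.363.
Area = ½·d·f·sin E ≈ 255.75.
Circumradius = e/(2 sin E) ≈ 51.917.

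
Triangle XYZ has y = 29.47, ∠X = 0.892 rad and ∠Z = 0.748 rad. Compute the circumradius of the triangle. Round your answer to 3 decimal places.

The third angle is ∠Y = π − ∠Z − ∠X = 1.502 rad.
Law of sines: x = y·sin X/sin Y ≈ 22.992.
Law of sines: z = y·sin Z/sin Y ≈ 20.093.
Circumradius = y/(2 sin Y) ≈ 14.77.

R ≈ 14.770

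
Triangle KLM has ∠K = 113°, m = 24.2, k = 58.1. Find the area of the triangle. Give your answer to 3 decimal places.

area ≈ 492.351

Law of sines: sin M = m·sin K/k ≈ 0.38341.
Since k ≥ m, only the acute value applies: ∠M ≈ 22.55°.
Then ∠L = 180° − ∠K − ∠M ≈ 44.45°.
Law of sines gives l = k·sin L/sin K ≈ 44.204.
Area = ½·k·m·sin L ≈ 492.35.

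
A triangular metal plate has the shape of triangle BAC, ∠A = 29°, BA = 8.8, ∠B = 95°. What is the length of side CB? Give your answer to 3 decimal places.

The third angle is ∠C = 180° − ∠B − ∠A = 56.00°.
Law of sines: CB = BA·sin A/sin C ≈ 5.1461.

5.146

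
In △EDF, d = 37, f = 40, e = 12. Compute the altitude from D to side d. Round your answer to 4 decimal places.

Semiperimeter s = (12 + 37 + 40)/2 = 44.5.
Heron's formula: area = √(44.5·32.5·7.5·4.5) ≈ 220.93.
The altitude from D has length 2·area/d ≈ 11.942.

h_D ≈ 11.9423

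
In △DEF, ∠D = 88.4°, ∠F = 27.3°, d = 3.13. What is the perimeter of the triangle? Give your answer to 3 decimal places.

The third angle is ∠E = 180° − ∠F − ∠D = 64.30°.
Law of sines: e = d·sin E/sin D ≈ 2.8215.
Law of sines: f = d·sin F/sin D ≈ 1.4361.
Semiperimeter s = (3.13+2.8215+1.4361)/2 = 3.6938.
Perimeter = 3.13 + 2.8215 + 1.4361 = 7.3876.

7.388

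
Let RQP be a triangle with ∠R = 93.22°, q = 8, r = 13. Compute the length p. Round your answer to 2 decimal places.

9.81

Law of sines: sin Q = q·sin R/r ≈ 0.61441.
Since r ≥ q, only the acute value applies: ∠Q ≈ 37.91°.
Then ∠P = 180° − ∠R − ∠Q ≈ 48.87°.
Law of sines gives p = r·sin P/sin R ≈ 9.8074.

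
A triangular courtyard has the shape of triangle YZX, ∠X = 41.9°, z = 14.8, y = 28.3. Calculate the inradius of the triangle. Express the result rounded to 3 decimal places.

By the law of cosines, x² = y² + z² − 2·y·z·cos X = 396.44, so x ≈ 19.911.
Area = ½·y·z·sin X ≈ 139.86.
Semiperimeter s = (28.3+14.8+19.911)/2 = 31.505.
Inradius = area/s = 139.86/31.505 ≈ 4.4392.

r ≈ 4.439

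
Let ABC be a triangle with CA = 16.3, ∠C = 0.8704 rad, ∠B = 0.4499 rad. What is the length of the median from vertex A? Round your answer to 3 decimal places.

The third angle is ∠A = π − ∠B − ∠C = 1.8213 rad.
Law of sines: BC = CA·sin A/sin B ≈ 36.312.
Law of sines: AB = CA·sin C/sin B ≈ 28.658.
Median from A: ½√(2·CA² + 2·AB² − BC²) ≈ 14.624.

m_A ≈ 14.624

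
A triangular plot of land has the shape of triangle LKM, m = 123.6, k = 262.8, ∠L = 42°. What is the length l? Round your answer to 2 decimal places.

189.90

By the law of cosines, l² = k² + m² − 2·k·m·cos L = 36063, so l ≈ 189.9.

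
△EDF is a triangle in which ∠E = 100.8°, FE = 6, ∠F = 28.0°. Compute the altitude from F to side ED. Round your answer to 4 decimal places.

5.8937

The third angle is ∠D = 180° − ∠F − ∠E = 51.20°.
Law of sines: DF = FE·sin E/sin D ≈ 7.5625.
Law of sines: ED = FE·sin F/sin D ≈ 3.6144.
Area = ½·FE·DF·sin F ≈ 10.651.
The altitude from F has length 2·area/ED ≈ 5.8937.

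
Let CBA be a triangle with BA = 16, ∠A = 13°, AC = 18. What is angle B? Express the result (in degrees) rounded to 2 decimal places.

∠B ≈ 110.81°

By the law of cosines, CB² = BA² + AC² − 2·BA·AC·cos A = 18.763, so CB ≈ 4.3316.
Law of cosines again: cos B = (CB² + BA² − AC²)/(2·CB·BA) ≈ -0.35522, so ∠B ≈ 110.81°.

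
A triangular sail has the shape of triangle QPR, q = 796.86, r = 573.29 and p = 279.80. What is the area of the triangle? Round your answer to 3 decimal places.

Semiperimeter s = (796.86 + 279.8 + 573.29)/2 = 824.98.
Heron's formula: area = √(824.98·28.115·545.17·251.69) ≈ 56414.

56413.893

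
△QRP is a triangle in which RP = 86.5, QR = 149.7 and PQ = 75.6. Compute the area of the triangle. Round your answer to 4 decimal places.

2320.8999

Semiperimeter s = (86.5 + 75.6 + 149.7)/2 = 155.9.
Heron's formula: area = √(155.9·69.4·80.3·6.2) ≈ 2320.9.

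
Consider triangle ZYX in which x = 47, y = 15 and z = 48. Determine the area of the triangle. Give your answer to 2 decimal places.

area ≈ 351.00

Semiperimeter s = (48 + 15 + 47)/2 = 55.
Heron's formula: area = √(55·7·40·8) ≈ 351.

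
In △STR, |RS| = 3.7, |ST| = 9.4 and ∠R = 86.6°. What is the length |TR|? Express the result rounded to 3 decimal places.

Law of sines: sin T = |RS|·sin R/|ST| ≈ 0.39292.
Since |ST| ≥ |RS|, only the acute value applies: ∠T ≈ 23.14°.
Then ∠S = 180° − ∠R − ∠T ≈ 70.26°.
Law of sines gives |TR| = |ST|·sin S/sin R ≈ 8.8634.

8.863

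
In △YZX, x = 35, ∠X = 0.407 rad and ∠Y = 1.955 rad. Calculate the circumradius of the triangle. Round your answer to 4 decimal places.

R ≈ 44.2080

The third angle is ∠Z = π − ∠X − ∠Y = 0.780 rad.
Law of sines: y = x·sin Y/sin X ≈ 81.97.
Law of sines: z = x·sin Z/sin X ≈ 62.156.
Circumradius = x/(2 sin X) ≈ 44.208.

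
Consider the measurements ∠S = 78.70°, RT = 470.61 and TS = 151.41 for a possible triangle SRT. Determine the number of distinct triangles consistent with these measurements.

TS·sin S = 151.41·sin(78.70°) ≈ 148.5.
Since RT ≥ TS, exactly one triangle exists.

1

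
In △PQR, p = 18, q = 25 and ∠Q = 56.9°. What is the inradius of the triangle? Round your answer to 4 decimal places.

6.1688

Law of sines: sin P = p·sin Q/q ≈ 0.60316.
Since q ≥ p, only the acute value applies: ∠P ≈ 37.10°.
Then ∠R = 180° − ∠Q − ∠P ≈ 86.00°.
Law of sines gives r = q·sin R/sin Q ≈ 29.77.
Area = ½·q·p·sin R ≈ 224.45.
Semiperimeter s = (18+25+29.77)/2 = 36.385.
Inradius = area/s = 224.45/36.385 ≈ 6.1688.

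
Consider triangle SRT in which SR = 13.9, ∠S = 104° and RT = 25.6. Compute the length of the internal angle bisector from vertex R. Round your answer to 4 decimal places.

Law of sines: sin T = SR·sin S/RT ≈ 0.52684.
Since RT ≥ SR, only the acute value applies: ∠T ≈ 31.79°.
Then ∠R = 180° − ∠S − ∠T ≈ 44.21°.
Law of sines gives TS = RT·sin R/sin S ≈ 18.396.
The bisector from R has length 2·SR·RT·cos(∠R/2)/(SR+RT) ≈ 16.693.

t_R ≈ 16.6930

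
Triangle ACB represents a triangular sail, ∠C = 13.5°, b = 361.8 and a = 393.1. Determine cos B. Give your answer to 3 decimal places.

cos B ≈ 0.439

By the law of cosines, c² = b² + a² − 2·b·a·cos C = 8839, so c ≈ 94.016.
Law of cosines again: cos B = (a² + c² − b²)/(2·a·c) ≈ 0.43925, so ∠B ≈ 63.94°.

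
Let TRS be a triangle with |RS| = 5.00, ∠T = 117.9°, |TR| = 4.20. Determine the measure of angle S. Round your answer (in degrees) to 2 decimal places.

Law of sines: sin S = |TR|·sin T/|RS| ≈ 0.74236.
Since |RS| ≥ |TR|, only the acute value applies: ∠S ≈ 47.93°.
Then ∠R = 180° − ∠T − ∠S ≈ 14.17°.

∠S ≈ 47.93°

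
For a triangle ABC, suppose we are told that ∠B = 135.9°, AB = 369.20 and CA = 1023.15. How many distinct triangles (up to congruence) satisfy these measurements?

AB·sin B = 369.20·sin(135.9°) ≈ 256.9.
Since ∠B is not acute, a triangle exists only if CA > AB; here CA > AB, so there is exactly one triangle.

1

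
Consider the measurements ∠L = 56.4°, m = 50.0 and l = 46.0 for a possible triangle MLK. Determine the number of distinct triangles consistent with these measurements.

2

m·sin L = 50.0·sin(56.4°) ≈ 41.65.
Since m sin L < l < m (41.65 < 46.0 < 50.0), two triangles exist.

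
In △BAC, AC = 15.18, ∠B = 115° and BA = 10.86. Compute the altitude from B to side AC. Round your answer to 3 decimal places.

Law of sines: sin C = BA·sin B/AC ≈ 0.64839.
Since AC ≥ BA, only the acute value applies: ∠C ≈ 40.42°.
Then ∠A = 180° − ∠B − ∠C ≈ 24.58°.
Law of sines gives CB = AC·sin A/sin B ≈ 6.9671.
Area = ½·AC·BA·sin A ≈ 34.287.
The altitude from B has length 2·area/AC ≈ 4.5174.

4.517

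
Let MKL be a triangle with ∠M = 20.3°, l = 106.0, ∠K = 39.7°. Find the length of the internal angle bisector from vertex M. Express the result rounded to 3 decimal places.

t_M ≈ 88.583

The third angle is ∠L = 180° − ∠M − ∠K = 120.00°.
Law of sines: m = l·sin M/sin L ≈ 42.464.
Law of sines: k = l·sin K/sin L ≈ 78.184.
The bisector from M has length 2·k·l·cos(∠M/2)/(k+l) ≈ 88.583.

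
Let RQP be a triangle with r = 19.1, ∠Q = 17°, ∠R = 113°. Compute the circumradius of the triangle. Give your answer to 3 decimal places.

10.375

The third angle is ∠P = 180° − ∠R − ∠Q = 50.00°.
Law of sines: q = r·sin Q/sin R ≈ 6.0666.
Law of sines: p = r·sin P/sin R ≈ 15.895.
Circumradius = r/(2 sin R) ≈ 10.375.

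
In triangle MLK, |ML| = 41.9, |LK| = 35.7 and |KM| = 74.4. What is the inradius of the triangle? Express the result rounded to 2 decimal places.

5.38

Semiperimeter s = (35.7 + 74.4 + 41.9)/2 = 76.
Heron's formula: area = √(76·40.3·1.6·34.1) ≈ 408.79.
Inradius = area/s = 408.79/76 ≈ 5.3788.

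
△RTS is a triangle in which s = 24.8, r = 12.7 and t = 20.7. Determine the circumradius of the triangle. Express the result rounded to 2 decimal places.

By the law of cosines, cos R = (t² + s² − r²) / (2·t·s) ≈ 0.85928, so ∠R ≈ 30.76°.
Circumradius = r/(2 sin R) ≈ 12.414.

12.41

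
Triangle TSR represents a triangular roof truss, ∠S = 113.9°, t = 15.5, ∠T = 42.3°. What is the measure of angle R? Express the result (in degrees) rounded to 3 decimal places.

The third angle is ∠R = 180° − ∠T − ∠S = 23.80°.

∠R ≈ 23.800°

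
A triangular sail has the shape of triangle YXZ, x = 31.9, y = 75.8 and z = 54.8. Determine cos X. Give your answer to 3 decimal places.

By the law of cosines, cos X = (z² + y² − x²) / (2·z·y) ≈ 0.93059, so ∠X ≈ 21.47°.

cos X ≈ 0.931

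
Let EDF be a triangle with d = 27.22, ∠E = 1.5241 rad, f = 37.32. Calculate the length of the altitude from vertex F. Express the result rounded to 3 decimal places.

By the law of cosines, e² = d² + f² − 2·d·f·cos E = 2038.9, so e ≈ 45.154.
Area = ½·d·f·sin E ≈ 507.37.
The altitude from F has length 2·area/f ≈ 27.19.

h_F ≈ 27.190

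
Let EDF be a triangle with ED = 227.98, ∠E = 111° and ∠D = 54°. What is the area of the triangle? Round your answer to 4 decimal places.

The third angle is ∠F = 180° − ∠E − ∠D = 15.00°.
Law of sines: DF = ED·sin E/sin F ≈ 822.34.
Law of sines: FE = ED·sin D/sin F ≈ 712.62.
Area = ½·ED·DF·sin D ≈ 75836.

area ≈ 75836.2160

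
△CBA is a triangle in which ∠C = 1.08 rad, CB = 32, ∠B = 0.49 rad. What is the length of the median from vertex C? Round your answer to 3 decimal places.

The third angle is ∠A = π − ∠C − ∠B = 1.572 rad.
Law of sines: BA = CB·sin C/sin A ≈ 28.223.
Law of sines: AC = CB·sin B/sin A ≈ 15.06.
Median from C: ½√(2·AC² + 2·CB² − BA²) ≈ 20.646.

m_C ≈ 20.646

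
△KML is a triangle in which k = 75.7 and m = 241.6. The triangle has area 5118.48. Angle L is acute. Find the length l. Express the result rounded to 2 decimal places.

183.82

From area = ½·k·m·sin L, we get sin L = 2·area/(k·m) ≈ 0.55973.
Taking the acute solution, ∠L ≈ 34.04°.
Law of cosines then gives l ≈ 183.82.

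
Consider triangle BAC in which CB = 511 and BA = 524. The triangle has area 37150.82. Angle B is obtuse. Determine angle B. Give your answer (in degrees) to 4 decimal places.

163.8896

From area = ½·CB·BA·sin B, we get sin B = 2·area/(CB·BA) ≈ 0.27749.
Taking the obtuse solution, ∠B ≈ 163.89°.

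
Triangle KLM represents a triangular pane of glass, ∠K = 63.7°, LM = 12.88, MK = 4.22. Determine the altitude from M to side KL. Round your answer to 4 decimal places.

3.7832

Law of sines: sin L = MK·sin K/LM ≈ 0.29372.
Since LM ≥ MK, only the acute value applies: ∠L ≈ 17.08°.
Then ∠M = 180° − ∠K − ∠L ≈ 99.22°.
Law of sines gives KL = LM·sin M/sin K ≈ 14.182.
Area = ½·LM·MK·sin M ≈ 26.826.
The altitude from M has length 2·area/KL ≈ 3.7832.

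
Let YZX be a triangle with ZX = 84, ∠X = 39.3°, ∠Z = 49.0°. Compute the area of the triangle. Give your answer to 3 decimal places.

1687.192

The third angle is ∠Y = 180° − ∠Z − ∠X = 91.70°.
Law of sines: XY = ZX·sin Z/sin Y ≈ 63.424.
Law of sines: YZ = ZX·sin X/sin Y ≈ 53.227.
Area = ½·ZX·XY·sin X ≈ 1687.2.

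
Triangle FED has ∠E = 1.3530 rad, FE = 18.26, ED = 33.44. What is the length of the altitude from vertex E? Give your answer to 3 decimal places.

17.299

By the law of cosines, DF² = FE² + ED² − 2·FE·ED·cos E = 1187.8, so DF ≈ 34.464.
Area = ½·FE·ED·sin E ≈ 298.09.
The altitude from E has length 2·area/DF ≈ 17.299.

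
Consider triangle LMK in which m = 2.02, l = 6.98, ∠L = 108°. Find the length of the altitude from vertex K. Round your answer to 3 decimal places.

Law of sines: sin M = m·sin L/l ≈ 0.27523.
Since l ≥ m, only the acute value applies: ∠M ≈ 15.98°.
Then ∠K = 180° − ∠L − ∠M ≈ 56.02°.
Law of sines gives k = l·sin K/sin L ≈ 6.0862.
Area = ½·l·m·sin K ≈ 5.8462.
The altitude from K has length 2·area/k ≈ 1.9211.

1.921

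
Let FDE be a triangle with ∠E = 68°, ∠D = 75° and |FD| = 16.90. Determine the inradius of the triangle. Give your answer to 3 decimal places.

The third angle is ∠F = 180° − ∠D − ∠E = 37.00°.
Law of sines: |DE| = |FD|·sin F/sin E ≈ 10.969.
Law of sines: |EF| = |FD|·sin D/sin E ≈ 17.606.
Area = ½·|FD|·|DE|·sin D ≈ 89.533.
Semiperimeter s = (10.969+17.606+16.9)/2 = 22.738.
Inradius = area/s = 89.533/22.738 ≈ 3.9376.

3.938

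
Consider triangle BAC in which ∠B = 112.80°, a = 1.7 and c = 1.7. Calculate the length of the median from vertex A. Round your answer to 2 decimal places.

2.18

By the law of cosines, b² = a² + c² − 2·a·c·cos B = 8.0198, so b ≈ 2.8319.
Median from A: ½√(2·c² + 2·b² − a²) ≈ 2.1754.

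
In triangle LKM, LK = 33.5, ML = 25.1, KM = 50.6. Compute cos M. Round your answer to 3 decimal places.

cos M ≈ 0.814

By the law of cosines, cos M = (KM² + ML² − LK²) / (2·KM·ML) ≈ 0.81418, so ∠M ≈ 35.49°.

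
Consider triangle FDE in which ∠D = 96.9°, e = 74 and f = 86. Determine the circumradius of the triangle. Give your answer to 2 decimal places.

60.44

By the law of cosines, d² = e² + f² − 2·e·f·cos D = 14401, so d ≈ 120.
Area = ½·e·f·sin D ≈ 3159.
Circumradius = d/(2 sin D) ≈ 60.44.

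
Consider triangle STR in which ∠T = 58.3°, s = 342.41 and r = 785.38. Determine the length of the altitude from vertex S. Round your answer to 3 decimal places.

668.210

By the law of cosines, t² = r² + s² − 2·r·s·cos T = 4.5144e+05, so t ≈ 671.9.
Area = ½·r·s·sin T ≈ 1.144e+05.
The altitude from S has length 2·area/s ≈ 668.21.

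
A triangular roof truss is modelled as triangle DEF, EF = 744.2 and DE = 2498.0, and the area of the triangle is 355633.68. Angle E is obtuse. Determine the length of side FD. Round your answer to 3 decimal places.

From area = ½·DE·EF·sin E, we get sin E = 2·area/(DE·EF) ≈ 0.38261.
Taking the obtuse solution, ∠E ≈ 157.50°.
Law of cosines then gives FD ≈ 3198.3.

3198.275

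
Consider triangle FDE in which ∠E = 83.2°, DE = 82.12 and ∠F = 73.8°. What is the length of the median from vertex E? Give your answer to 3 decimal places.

m_E ≈ 46.125

The third angle is ∠D = 180° − ∠E − ∠F = 23.00°.
Law of sines: EF = DE·sin D/sin F ≈ 33.414.
Law of sines: FD = DE·sin E/sin F ≈ 84.914.
Median from E: ½√(2·DE² + 2·EF² − FD²) ≈ 46.125.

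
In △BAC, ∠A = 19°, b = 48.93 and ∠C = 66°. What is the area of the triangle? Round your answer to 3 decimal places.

The third angle is ∠B = 180° − ∠A − ∠C = 95.00°.
Law of sines: a = b·sin A/sin B ≈ 15.991.
Law of sines: c = b·sin C/sin B ≈ 44.871.
Area = ½·b·a·sin C ≈ 357.39.

area ≈ 357.395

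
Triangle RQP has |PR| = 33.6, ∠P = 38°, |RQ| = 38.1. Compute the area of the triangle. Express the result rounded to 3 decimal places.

604.786

Law of sines: sin Q = |PR|·sin P/|RQ| ≈ 0.54295.
Since |RQ| ≥ |PR|, only the acute value applies: ∠Q ≈ 32.88°.
Then ∠R = 180° − ∠P − ∠Q ≈ 109.12°.
Law of sines gives |QP| = |RQ|·sin R/sin P ≈ 58.472.
Area = ½·|RQ|·|PR|·sin R ≈ 604.79.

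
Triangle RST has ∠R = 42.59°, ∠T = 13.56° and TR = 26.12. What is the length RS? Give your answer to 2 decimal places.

The third angle is ∠S = 180° − ∠T − ∠R = 123.85°.
Law of sines: RS = TR·sin T/sin S ≈ 7.3741.

7.37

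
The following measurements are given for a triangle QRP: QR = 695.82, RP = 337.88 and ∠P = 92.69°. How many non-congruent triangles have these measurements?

RP·sin P = 337.88·sin(92.69°) ≈ 337.5.
Since ∠P is not acute, a triangle exists only if QR > RP; here QR > RP, so there is exactly one triangle.

1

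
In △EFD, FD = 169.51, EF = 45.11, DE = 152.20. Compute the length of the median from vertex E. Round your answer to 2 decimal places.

Median from E: ½√(2·DE² + 2·EF² − FD²) ≈ 73.597.

73.60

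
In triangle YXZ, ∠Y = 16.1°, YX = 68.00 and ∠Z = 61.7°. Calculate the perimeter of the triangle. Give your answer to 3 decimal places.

perimeter ≈ 164.904

The third angle is ∠X = 180° − ∠Z − ∠Y = 102.20°.
Law of sines: XZ = YX·sin Y/sin Z ≈ 21.417.
Law of sines: ZY = YX·sin X/sin Z ≈ 75.487.
Semiperimeter s = (21.417+75.487+68)/2 = 82.452.
Perimeter = 21.417 + 75.487 + 68 = 164.9.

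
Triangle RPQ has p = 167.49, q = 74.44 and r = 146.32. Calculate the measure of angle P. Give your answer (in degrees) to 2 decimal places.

92.90

By the law of cosines, cos P = (q² + r² − p²) / (2·q·r) ≈ -0.05059, so ∠P ≈ 92.90°.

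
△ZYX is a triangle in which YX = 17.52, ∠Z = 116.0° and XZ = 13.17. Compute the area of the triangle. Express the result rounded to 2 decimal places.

Law of sines: sin Y = XZ·sin Z/YX ≈ 0.67563.
Since YX ≥ XZ, only the acute value applies: ∠Y ≈ 42.50°.
Then ∠X = 180° − ∠Z − ∠Y ≈ 21.50°.
Law of sines gives ZY = YX·sin X/sin Z ≈ 7.143.
Area = ½·YX·XZ·sin X ≈ 42.276.

area ≈ 42.28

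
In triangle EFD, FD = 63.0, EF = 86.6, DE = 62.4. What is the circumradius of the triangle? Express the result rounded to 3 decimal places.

43.346

By the law of cosines, cos E = (DE² + EF² − FD²) / (2·DE·EF) ≈ 0.68695, so ∠E ≈ 46.61°.
Circumradius = FD/(2 sin E) ≈ 43.346.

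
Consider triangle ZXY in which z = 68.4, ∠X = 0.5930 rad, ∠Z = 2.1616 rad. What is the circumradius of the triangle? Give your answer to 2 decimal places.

The third angle is ∠Y = π − ∠Z − ∠X = 0.3870 rad.
Law of sines: x = z·sin X/sin Z ≈ 46.027.
Law of sines: y = z·sin Y/sin Z ≈ 31.083.
Circumradius = z/(2 sin Z) ≈ 41.18.

R ≈ 41.18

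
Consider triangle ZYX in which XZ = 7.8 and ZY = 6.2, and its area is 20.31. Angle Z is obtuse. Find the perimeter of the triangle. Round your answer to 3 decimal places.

26.319

From area = ½·XZ·ZY·sin Z, we get sin Z = 2·area/(XZ·ZY) ≈ 0.83995.
Taking the obtuse solution, ∠Z ≈ 122.87°.
Law of cosines then gives YX ≈ 12.319.
Perimeter = 12.319 + 7.8 + 6.2 = 26.319.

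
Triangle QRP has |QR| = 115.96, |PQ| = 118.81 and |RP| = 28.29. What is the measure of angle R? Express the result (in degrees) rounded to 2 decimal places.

88.85

By the law of cosines, cos R = (|QR|² + |RP|² − |PQ|²) / (2·|QR|·|RP|) ≈ 0.02000, so ∠R ≈ 88.85°.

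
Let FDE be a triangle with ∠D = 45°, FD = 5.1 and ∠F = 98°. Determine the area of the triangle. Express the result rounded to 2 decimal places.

The third angle is ∠E = 180° − ∠F − ∠D = 37.00°.
Law of sines: DE = FD·sin F/sin E ≈ 8.3919.
Law of sines: EF = FD·sin D/sin E ≈ 5.9923.
Area = ½·FD·DE·sin D ≈ 15.132.

area ≈ 15.13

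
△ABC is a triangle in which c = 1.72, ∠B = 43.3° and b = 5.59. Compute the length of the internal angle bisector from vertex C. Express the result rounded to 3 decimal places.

6.067

Law of sines: sin C = c·sin B/b ≈ 0.21102.
Since b ≥ c, only the acute value applies: ∠C ≈ 12.18°.
Then ∠A = 180° − ∠B − ∠C ≈ 124.52°.
Law of sines gives a = b·sin A/sin B ≈ 6.7159.
The bisector from C has length 2·a·b·cos(∠C/2)/(a+b) ≈ 6.067.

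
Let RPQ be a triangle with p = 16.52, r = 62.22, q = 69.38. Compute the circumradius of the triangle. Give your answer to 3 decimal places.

36.689

By the law of cosines, cos R = (p² + q² − r²) / (2·p·q) ≈ 0.53010, so ∠R ≈ 57.99°.
Circumradius = r/(2 sin R) ≈ 36.689.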